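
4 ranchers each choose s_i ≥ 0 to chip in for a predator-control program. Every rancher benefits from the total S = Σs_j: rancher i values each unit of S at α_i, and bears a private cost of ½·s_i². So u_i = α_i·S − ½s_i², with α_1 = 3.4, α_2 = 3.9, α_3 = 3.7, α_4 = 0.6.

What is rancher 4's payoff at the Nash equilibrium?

Rancher i's FOC: ∂u_i/∂s_i = α_i − s_i = 0, so s_i* = α_i.
NE contributions = (3.4, 3.9, 3.7, 0.6); S = 11.6.
u_4 = α_4·S − ½·(s_4)² = 0.6·11.6 − ½·0.6² = 6.78.

6.78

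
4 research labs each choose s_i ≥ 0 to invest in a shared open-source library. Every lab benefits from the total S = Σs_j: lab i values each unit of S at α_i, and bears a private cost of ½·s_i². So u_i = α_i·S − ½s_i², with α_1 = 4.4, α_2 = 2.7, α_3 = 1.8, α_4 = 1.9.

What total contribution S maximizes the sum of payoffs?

Planner FOC: ∂(Σu_j)/∂s_i = (Σα_j) − s_i = 0, so s_i^SO = Σα_j = 10.8 for every i; S^SO = 43.2.

43.2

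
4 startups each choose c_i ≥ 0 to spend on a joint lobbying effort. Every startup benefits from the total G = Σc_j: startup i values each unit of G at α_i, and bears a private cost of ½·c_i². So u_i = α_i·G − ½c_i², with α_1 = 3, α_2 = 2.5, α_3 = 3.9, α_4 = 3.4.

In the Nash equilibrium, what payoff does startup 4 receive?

Startup i's FOC: ∂u_i/∂c_i = α_i − c_i = 0, so c_i* = α_i.
NE contributions = (3, 2.5, 3.9, 3.4); G = 12.8.
u_4 = α_4·G − ½·(c_4)² = 3.4·12.8 − ½·3.4² = 37.74.

37.74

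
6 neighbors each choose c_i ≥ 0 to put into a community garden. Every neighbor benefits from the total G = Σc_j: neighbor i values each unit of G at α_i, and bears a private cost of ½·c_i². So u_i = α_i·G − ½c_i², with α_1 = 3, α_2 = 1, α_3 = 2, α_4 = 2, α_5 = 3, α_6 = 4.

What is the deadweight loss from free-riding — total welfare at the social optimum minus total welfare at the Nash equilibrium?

Neighbor i's FOC: ∂u_i/∂c_i = α_i − c_i = 0, so c_i* = α_i.
NE contributions = (3, 1, 2, 2, 3, 4); G = 15.
W^NE = (Σα)·G − ½Σα_i² = 15² − ½·43 = 203.5.
Planner sets c_i = Σα_j = 15 for every i, so G^SO = 6·15 = 90.
W^SO = (Σα)·G^SO − ½·6·(Σα)² = (6/2)·15² = 675.
Deadweight loss = W^SO − W^NE = 471.5.

471.5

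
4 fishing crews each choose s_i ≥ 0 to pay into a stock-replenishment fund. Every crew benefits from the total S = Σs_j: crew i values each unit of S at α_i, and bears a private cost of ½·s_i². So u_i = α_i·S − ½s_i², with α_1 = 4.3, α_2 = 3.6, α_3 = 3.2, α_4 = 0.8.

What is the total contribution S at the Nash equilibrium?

11.9

Crew i's FOC: ∂u_i/∂s_i = α_i − s_i = 0, so s_i* = α_i.
NE contributions = (4.3, 3.6, 3.2, 0.8); S = 11.9.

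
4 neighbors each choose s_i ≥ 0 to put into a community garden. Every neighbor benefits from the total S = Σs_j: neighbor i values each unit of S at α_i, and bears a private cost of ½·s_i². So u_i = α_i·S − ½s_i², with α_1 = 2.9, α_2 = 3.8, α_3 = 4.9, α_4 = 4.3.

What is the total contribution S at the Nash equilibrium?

15.9

Neighbor i's FOC: ∂u_i/∂s_i = α_i − s_i = 0, so s_i* = α_i.
NE contributions = (2.9, 3.8, 4.9, 4.3); S = 15.9.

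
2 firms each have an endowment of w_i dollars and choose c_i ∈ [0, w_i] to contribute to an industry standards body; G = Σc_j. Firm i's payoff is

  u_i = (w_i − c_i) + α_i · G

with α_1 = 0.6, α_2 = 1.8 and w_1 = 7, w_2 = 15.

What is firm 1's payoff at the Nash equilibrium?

16

∂u_i/∂c_i = α_i − 1, so firm i contributes w_i if α_i > 1, else 0.
α_i > 1 for i ∈ {2}; NE contributions (0, 15), G = 15.
u_1 = (7 − 0) + 0.6·15 = 16.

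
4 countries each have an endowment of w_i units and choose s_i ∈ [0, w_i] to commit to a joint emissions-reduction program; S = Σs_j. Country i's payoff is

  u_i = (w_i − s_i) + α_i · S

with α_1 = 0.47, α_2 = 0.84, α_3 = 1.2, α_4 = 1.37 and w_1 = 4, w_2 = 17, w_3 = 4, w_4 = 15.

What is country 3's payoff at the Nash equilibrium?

22.8

∂u_i/∂s_i = α_i − 1, so country i contributes w_i if α_i > 1, else 0.
α_i > 1 for i ∈ {3, 4}; NE contributions (0, 0, 4, 15), S = 19.
u_3 = (4 − 4) + 1.2·19 = 22.8.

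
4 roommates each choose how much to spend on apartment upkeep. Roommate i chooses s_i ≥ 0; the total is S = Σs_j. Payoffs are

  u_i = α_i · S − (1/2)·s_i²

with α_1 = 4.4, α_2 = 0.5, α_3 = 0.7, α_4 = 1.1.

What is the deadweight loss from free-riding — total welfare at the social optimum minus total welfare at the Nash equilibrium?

55.545

Roommate i's FOC: ∂u_i/∂s_i = α_i − s_i = 0, so s_i* = α_i.
NE contributions = (4.4, 0.5, 0.7, 1.1); S = 6.7.
W^NE = (Σα)·S − ½Σα_i² = 6.7² − ½·21.31 = 34.235.
Planner sets s_i = Σα_j = 6.7 for every i, so S^SO = 4·6.7 = 26.8.
W^SO = (Σα)·S^SO − ½·4·(Σα)² = (4/2)·6.7² = 89.78.
Deadweight loss = W^SO − W^NE = 55.545.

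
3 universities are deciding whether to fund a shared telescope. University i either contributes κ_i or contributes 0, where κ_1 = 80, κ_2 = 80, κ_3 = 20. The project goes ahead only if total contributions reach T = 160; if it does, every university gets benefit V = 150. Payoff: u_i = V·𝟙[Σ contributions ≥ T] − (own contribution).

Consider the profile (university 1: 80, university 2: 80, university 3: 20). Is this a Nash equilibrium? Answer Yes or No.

Total = 180 ≥ 160: provided.
University 1 (pledges 80, payoff 70): dropping to 0 → total 100, payoff 0. No gain.
University 2 (pledges 80, payoff 70): dropping to 0 → total 100, payoff 0. No gain.
University 3 (pledges 20, payoff 130): dropping to 0 → total 160, payoff 150. Profitable deviation.

No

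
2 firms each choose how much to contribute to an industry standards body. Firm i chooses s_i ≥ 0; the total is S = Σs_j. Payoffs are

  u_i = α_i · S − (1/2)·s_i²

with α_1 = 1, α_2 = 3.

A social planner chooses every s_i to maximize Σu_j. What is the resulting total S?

8

Planner FOC: ∂(Σu_j)/∂s_i = (Σα_j) − s_i = 0, so s_i^SO = Σα_j = 4 for every i; S^SO = 8.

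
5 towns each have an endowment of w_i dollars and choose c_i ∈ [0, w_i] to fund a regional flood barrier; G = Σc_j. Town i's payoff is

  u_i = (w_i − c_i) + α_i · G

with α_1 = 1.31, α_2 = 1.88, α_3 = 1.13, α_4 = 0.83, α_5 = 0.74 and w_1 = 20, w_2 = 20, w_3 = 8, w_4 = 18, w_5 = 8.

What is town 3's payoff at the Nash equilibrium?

54.24

∂u_i/∂c_i = α_i − 1, so town i contributes w_i if α_i > 1, else 0.
α_i > 1 for i ∈ {1, 2, 3}; NE contributions (20, 20, 8, 0, 0), G = 48.
u_3 = (8 − 8) + 1.13·48 = 54.24.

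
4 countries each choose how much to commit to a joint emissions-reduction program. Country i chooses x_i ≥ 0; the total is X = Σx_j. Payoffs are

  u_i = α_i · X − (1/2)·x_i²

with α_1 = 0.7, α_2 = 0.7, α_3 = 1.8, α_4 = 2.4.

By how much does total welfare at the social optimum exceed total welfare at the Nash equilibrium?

36.35

Country i's FOC: ∂u_i/∂x_i = α_i − x_i = 0, so x_i* = α_i.
NE contributions = (0.7, 0.7, 1.8, 2.4); X = 5.6.
W^NE = (Σα)·X − ½Σα_i² = 5.6² − ½·9.98 = 26.37.
Planner sets x_i = Σα_j = 5.6 for every i, so X^SO = 4·5.6 = 22.4.
W^SO = (Σα)·X^SO − ½·4·(Σα)² = (4/2)·5.6² = 62.72.
Deadweight loss = W^SO − W^NE = 36.35.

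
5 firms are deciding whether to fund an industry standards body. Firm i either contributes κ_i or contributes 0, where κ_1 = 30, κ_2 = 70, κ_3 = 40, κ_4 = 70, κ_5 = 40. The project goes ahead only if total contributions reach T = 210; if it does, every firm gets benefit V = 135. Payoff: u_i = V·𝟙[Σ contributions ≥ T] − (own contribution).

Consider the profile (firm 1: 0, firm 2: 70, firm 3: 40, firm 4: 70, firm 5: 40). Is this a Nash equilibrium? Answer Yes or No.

Yes

Total = 220 ≥ 210: provided.
Firm 1 (pledges 0, payoff 135): pledging 30 → total 250, payoff 105. No gain.
Firm 2 (pledges 70, payoff 65): dropping to 0 → total 150, payoff 0. No gain.
Firm 3 (pledges 40, payoff 95): dropping to 0 → total 180, payoff 0. No gain.
Firm 4 (pledges 70, payoff 65): dropping to 0 → total 150, payoff 0. No gain.
Firm 5 (pledges 40, payoff 95): dropping to 0 → total 180, payoff 0. No gain.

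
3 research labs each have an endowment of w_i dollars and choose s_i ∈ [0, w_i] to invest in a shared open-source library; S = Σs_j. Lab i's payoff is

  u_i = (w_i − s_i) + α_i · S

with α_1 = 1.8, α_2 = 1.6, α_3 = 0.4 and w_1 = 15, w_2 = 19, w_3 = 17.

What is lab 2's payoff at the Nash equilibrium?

∂u_i/∂s_i = α_i − 1, so lab i contributes w_i if α_i > 1, else 0.
α_i > 1 for i ∈ {1, 2}; NE contributions (15, 19, 0), S = 34.
u_2 = (19 − 19) + 1.6·34 = 54.4.

54.4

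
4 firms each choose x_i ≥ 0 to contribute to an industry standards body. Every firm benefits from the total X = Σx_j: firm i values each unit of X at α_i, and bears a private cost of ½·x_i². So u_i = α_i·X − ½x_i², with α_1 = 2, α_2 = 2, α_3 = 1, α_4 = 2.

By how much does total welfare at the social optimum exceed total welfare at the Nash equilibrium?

55.5

Firm i's FOC: ∂u_i/∂x_i = α_i − x_i = 0, so x_i* = α_i.
NE contributions = (2, 2, 1, 2); X = 7.
W^NE = (Σα)·X − ½Σα_i² = 7² − ½·13 = 42.5.
Planner sets x_i = Σα_j = 7 for every i, so X^SO = 4·7 = 28.
W^SO = (Σα)·X^SO − ½·4·(Σα)² = (4/2)·7² = 98.
Deadweight loss = W^SO − W^NE = 55.5.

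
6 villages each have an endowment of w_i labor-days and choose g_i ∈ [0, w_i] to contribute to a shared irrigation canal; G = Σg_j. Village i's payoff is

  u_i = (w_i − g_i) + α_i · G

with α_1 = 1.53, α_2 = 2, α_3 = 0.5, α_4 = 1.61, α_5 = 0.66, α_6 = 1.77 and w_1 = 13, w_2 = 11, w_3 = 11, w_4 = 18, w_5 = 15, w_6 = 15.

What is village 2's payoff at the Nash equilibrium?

∂u_i/∂g_i = α_i − 1, so village i contributes w_i if α_i > 1, else 0.
α_i > 1 for i ∈ {1, 2, 4, 6}; NE contributions (13, 11, 0, 18, 0, 15), G = 57.
u_2 = (11 − 11) + 2·57 = 114.

114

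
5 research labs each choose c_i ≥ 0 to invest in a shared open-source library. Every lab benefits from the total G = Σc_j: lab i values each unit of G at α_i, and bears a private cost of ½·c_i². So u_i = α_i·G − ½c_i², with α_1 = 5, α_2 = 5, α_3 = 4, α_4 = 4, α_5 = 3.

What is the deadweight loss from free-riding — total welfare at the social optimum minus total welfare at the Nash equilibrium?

Lab i's FOC: ∂u_i/∂c_i = α_i − c_i = 0, so c_i* = α_i.
NE contributions = (5, 5, 4, 4, 3); G = 21.
W^NE = (Σα)·G − ½Σα_i² = 21² − ½·91 = 395.5.
Planner sets c_i = Σα_j = 21 for every i, so G^SO = 5·21 = 105.
W^SO = (Σα)·G^SO − ½·5·(Σα)² = (5/2)·21² = 1102.5.
Deadweight loss = W^SO − W^NE = 707.

707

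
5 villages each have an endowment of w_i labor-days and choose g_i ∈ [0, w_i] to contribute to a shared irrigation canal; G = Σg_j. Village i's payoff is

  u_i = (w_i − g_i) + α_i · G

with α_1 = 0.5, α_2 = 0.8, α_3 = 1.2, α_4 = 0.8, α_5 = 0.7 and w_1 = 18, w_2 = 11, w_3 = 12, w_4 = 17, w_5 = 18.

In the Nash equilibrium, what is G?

∂u_i/∂g_i = α_i − 1, so village i contributes w_i if α_i > 1, else 0.
α_i > 1 for i ∈ {3}; NE contributions (0, 0, 12, 0, 0), G = 12.

12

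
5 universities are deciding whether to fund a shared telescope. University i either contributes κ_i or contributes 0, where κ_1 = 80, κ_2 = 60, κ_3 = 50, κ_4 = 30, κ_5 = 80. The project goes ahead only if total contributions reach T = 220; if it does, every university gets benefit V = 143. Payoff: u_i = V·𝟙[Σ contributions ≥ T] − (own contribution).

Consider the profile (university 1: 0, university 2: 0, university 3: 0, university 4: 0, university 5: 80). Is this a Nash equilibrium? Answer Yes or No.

No

Total = 80 < 220: not provided.
University 1 (pledges 0, payoff 0): pledging 80 → total 160, payoff -80. No gain.
University 2 (pledges 0, payoff 0): pledging 60 → total 140, payoff -60. No gain.
University 3 (pledges 0, payoff 0): pledging 50 → total 130, payoff -50. No gain.
University 4 (pledges 0, payoff 0): pledging 30 → total 110, payoff -30. No gain.
University 5 (pledges 80, payoff -80): dropping to 0 → total 0, payoff 0. Profitable deviation.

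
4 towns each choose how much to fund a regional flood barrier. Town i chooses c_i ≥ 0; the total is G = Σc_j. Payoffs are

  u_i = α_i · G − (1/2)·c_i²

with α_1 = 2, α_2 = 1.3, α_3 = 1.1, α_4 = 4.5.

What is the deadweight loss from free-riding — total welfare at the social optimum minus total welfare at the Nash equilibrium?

92.785

Town i's FOC: ∂u_i/∂c_i = α_i − c_i = 0, so c_i* = α_i.
NE contributions = (2, 1.3, 1.1, 4.5); G = 8.9.
W^NE = (Σα)·G − ½Σα_i² = 8.9² − ½·27.15 = 65.635.
Planner sets c_i = Σα_j = 8.9 for every i, so G^SO = 4·8.9 = 35.6.
W^SO = (Σα)·G^SO − ½·4·(Σα)² = (4/2)·8.9² = 158.42.
Deadweight loss = W^SO − W^NE = 92.785.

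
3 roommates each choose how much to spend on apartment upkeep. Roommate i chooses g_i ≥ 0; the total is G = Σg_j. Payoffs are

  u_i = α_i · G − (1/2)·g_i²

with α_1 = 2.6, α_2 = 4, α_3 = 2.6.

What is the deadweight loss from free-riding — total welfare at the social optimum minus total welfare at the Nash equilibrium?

Roommate i's FOC: ∂u_i/∂g_i = α_i − g_i = 0, so g_i* = α_i.
NE contributions = (2.6, 4, 2.6); G = 9.2.
W^NE = (Σα)·G − ½Σα_i² = 9.2² − ½·29.52 = 69.88.
Planner sets g_i = Σα_j = 9.2 for every i, so G^SO = 3·9.2 = 27.6.
W^SO = (Σα)·G^SO − ½·3·(Σα)² = (3/2)·9.2² = 126.96.
Deadweight loss = W^SO − W^NE = 57.08.

57.08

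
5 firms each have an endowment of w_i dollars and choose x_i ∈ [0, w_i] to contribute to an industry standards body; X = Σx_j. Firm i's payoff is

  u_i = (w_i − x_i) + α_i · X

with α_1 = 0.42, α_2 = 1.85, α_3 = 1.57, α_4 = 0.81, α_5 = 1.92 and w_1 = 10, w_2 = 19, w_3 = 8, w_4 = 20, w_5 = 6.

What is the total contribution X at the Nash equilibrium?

∂u_i/∂x_i = α_i − 1, so firm i contributes w_i if α_i > 1, else 0.
α_i > 1 for i ∈ {2, 3, 5}; NE contributions (0, 19, 8, 0, 6), X = 33.

33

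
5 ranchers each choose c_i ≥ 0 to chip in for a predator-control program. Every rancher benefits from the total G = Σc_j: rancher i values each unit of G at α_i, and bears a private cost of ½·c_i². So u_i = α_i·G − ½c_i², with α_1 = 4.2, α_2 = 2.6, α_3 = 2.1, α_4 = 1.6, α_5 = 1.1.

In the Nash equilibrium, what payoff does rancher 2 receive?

Rancher i's FOC: ∂u_i/∂c_i = α_i − c_i = 0, so c_i* = α_i.
NE contributions = (4.2, 2.6, 2.1, 1.6, 1.1); G = 11.6.
u_2 = α_2·G − ½·(c_2)² = 2.6·11.6 − ½·2.6² = 26.78.

26.78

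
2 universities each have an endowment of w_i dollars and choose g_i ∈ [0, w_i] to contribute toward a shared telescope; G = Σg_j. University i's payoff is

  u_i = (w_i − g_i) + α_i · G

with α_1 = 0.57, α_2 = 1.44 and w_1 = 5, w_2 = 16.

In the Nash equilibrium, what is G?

16

∂u_i/∂g_i = α_i − 1, so university i contributes w_i if α_i > 1, else 0.
α_i > 1 for i ∈ {2}; NE contributions (0, 16), G = 16.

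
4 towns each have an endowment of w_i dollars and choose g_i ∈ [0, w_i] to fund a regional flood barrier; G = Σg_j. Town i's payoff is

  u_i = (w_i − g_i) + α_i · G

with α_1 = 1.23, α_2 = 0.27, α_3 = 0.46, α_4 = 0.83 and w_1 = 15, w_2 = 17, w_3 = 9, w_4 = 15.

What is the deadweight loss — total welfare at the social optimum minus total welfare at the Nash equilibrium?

73.39

∂u_i/∂g_i = α_i − 1, so town i contributes w_i if α_i > 1, else 0.
α_i > 1 for i ∈ {1}; NE contributions (15, 0, 0, 0), G = 15.
W^NE = Σw_i − G^NE + (Σα_i)·G^NE = 56 + 1.79·15 = 82.85.
Planner: ∂(Σu_j)/∂g_i = Σα_j − 1 = 1.79 > 0, so everyone contributes w_i; G^SO = 56, W^SO = 56 + 1.79·56 = 156.24.
Deadweight loss = 73.39.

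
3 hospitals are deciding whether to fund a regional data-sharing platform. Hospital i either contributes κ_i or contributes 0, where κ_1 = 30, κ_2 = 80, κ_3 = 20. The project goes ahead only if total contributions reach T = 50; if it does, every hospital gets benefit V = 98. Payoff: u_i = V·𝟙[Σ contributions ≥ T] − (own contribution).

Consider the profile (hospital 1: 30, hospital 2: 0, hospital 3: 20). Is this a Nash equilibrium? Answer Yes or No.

Total = 50 ≥ 50: provided.
Hospital 1 (pledges 30, payoff 68): dropping to 0 → total 20, payoff 0. No gain.
Hospital 2 (pledges 0, payoff 98): pledging 80 → total 130, payoff 18. No gain.
Hospital 3 (pledges 20, payoff 78): dropping to 0 → total 30, payoff 0. No gain.

Yes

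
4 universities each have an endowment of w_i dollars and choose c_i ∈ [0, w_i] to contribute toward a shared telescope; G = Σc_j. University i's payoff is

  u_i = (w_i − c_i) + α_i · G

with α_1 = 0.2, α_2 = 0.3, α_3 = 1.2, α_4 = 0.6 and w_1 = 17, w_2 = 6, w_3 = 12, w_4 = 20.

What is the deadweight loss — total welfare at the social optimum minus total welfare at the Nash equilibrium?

55.9

∂u_i/∂c_i = α_i − 1, so university i contributes w_i if α_i > 1, else 0.
α_i > 1 for i ∈ {3}; NE contributions (0, 0, 12, 0), G = 12.
W^NE = Σw_i − G^NE + (Σα_i)·G^NE = 55 + 1.3·12 = 70.6.
Planner: ∂(Σu_j)/∂c_i = Σα_j − 1 = 1.3 > 0, so everyone contributes w_i; G^SO = 55, W^SO = 55 + 1.3·55 = 126.5.
Deadweight loss = 55.9.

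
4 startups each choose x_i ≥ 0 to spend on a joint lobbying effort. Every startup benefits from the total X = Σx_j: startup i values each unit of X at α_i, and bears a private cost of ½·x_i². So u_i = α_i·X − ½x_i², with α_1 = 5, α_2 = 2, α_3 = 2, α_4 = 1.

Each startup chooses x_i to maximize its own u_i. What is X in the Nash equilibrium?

10

Startup i's FOC: ∂u_i/∂x_i = α_i − x_i = 0, so x_i* = α_i.
NE contributions = (5, 2, 2, 1); X = 10.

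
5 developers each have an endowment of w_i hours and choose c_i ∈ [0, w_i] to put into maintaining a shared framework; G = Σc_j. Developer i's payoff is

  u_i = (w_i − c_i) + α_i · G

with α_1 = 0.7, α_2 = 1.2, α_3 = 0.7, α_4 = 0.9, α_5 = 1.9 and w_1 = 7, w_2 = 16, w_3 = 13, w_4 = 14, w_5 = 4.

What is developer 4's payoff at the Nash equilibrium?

∂u_i/∂c_i = α_i − 1, so developer i contributes w_i if α_i > 1, else 0.
α_i > 1 for i ∈ {2, 5}; NE contributions (0, 16, 0, 0, 4), G = 20.
u_4 = (14 − 0) + 0.9·20 = 32.

32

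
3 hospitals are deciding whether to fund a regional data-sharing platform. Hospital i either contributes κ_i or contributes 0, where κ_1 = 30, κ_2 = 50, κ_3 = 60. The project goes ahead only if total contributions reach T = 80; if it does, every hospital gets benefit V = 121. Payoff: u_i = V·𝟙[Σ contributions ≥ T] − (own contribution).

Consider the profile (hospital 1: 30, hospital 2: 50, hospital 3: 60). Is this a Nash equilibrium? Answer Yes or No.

No

Total = 140 ≥ 80: provided.
Hospital 1 (pledges 30, payoff 91): dropping to 0 → total 110, payoff 121. Profitable deviation.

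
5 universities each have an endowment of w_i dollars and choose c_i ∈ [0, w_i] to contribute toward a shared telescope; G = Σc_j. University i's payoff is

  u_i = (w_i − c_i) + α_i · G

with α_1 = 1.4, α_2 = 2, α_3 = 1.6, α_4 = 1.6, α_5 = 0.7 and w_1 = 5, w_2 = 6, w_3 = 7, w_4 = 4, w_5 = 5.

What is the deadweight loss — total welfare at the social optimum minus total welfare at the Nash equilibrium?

31.5

∂u_i/∂c_i = α_i − 1, so university i contributes w_i if α_i > 1, else 0.
α_i > 1 for i ∈ {1, 2, 3, 4}; NE contributions (5, 6, 7, 4, 0), G = 22.
W^NE = Σw_i − G^NE + (Σα_i)·G^NE = 27 + 6.3·22 = 165.6.
Planner: ∂(Σu_j)/∂c_i = Σα_j − 1 = 6.3 > 0, so everyone contributes w_i; G^SO = 27, W^SO = 27 + 6.3·27 = 197.1.
Deadweight loss = 31.5.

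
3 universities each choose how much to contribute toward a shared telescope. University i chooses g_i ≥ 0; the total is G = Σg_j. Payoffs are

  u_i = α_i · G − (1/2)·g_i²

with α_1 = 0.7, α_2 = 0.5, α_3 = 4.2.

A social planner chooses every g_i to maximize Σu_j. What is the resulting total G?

Planner FOC: ∂(Σu_j)/∂g_i = (Σα_j) − g_i = 0, so g_i^SO = Σα_j = 5.4 for every i; G^SO = 16.2.

16.2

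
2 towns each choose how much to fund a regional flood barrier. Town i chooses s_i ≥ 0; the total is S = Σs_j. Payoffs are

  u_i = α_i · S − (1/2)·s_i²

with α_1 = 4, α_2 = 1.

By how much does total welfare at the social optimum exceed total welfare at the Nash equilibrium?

Town i's FOC: ∂u_i/∂s_i = α_i − s_i = 0, so s_i* = α_i.
NE contributions = (4, 1); S = 5.
W^NE = (Σα)·S − ½Σα_i² = 5² − ½·17 = 16.5.
Planner sets s_i = Σα_j = 5 for every i, so S^SO = 2·5 = 10.
W^SO = (Σα)·S^SO − ½·2·(Σα)² = (2/2)·5² = 25.
Deadweight loss = W^SO − W^NE = 8.5.

8.5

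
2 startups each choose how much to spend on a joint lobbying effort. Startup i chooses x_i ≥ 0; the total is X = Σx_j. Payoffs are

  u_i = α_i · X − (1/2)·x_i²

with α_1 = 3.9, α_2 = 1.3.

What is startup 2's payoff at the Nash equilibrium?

Startup i's FOC: ∂u_i/∂x_i = α_i − x_i = 0, so x_i* = α_i.
NE contributions = (3.9, 1.3); X = 5.2.
u_2 = α_2·X − ½·(x_2)² = 1.3·5.2 − ½·1.3² = 5.915.

5.915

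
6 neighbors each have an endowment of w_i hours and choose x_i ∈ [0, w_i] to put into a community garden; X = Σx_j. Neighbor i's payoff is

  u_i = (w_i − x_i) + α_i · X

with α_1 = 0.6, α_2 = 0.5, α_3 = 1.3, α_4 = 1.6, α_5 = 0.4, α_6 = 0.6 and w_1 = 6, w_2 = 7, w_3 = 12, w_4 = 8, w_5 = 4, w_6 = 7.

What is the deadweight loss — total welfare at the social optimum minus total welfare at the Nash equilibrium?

∂u_i/∂x_i = α_i − 1, so neighbor i contributes w_i if α_i > 1, else 0.
α_i > 1 for i ∈ {3, 4}; NE contributions (0, 0, 12, 8, 0, 0), X = 20.
W^NE = Σw_i − X^NE + (Σα_i)·X^NE = 44 + 4·20 = 124.
Planner: ∂(Σu_j)/∂x_i = Σα_j − 1 = 4 > 0, so everyone contributes w_i; X^SO = 44, W^SO = 44 + 4·44 = 220.
Deadweight loss = 96.

96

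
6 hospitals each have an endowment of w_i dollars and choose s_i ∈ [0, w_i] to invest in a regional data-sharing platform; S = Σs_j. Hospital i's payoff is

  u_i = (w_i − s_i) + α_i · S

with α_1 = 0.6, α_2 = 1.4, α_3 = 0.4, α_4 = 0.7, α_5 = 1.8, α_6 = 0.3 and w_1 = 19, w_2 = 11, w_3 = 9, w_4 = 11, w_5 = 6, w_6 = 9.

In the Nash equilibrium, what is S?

∂u_i/∂s_i = α_i − 1, so hospital i contributes w_i if α_i > 1, else 0.
α_i > 1 for i ∈ {2, 5}; NE contributions (0, 11, 0, 0, 6, 0), S = 17.

17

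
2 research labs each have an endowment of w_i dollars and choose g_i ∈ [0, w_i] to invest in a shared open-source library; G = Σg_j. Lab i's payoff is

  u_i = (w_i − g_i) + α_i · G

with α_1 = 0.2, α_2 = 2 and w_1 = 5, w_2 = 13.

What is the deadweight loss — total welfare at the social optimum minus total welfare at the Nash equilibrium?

6

∂u_i/∂g_i = α_i − 1, so lab i contributes w_i if α_i > 1, else 0.
α_i > 1 for i ∈ {2}; NE contributions (0, 13), G = 13.
W^NE = Σw_i − G^NE + (Σα_i)·G^NE = 18 + 1.2·13 = 33.6.
Planner: ∂(Σu_j)/∂g_i = Σα_j − 1 = 1.2 > 0, so everyone contributes w_i; G^SO = 18, W^SO = 18 + 1.2·18 = 39.6.
Deadweight loss = 6.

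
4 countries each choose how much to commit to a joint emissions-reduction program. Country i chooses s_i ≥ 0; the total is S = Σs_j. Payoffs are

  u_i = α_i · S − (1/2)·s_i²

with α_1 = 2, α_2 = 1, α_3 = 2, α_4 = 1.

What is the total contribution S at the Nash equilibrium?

Country i's FOC: ∂u_i/∂s_i = α_i − s_i = 0, so s_i* = α_i.
NE contributions = (2, 1, 2, 1); S = 6.

6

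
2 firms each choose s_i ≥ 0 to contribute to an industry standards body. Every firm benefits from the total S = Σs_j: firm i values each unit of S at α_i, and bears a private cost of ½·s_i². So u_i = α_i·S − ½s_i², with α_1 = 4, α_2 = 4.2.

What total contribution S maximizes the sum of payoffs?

16.4

Planner FOC: ∂(Σu_j)/∂s_i = (Σα_j) − s_i = 0, so s_i^SO = Σα_j = 8.2 for every i; S^SO = 16.4.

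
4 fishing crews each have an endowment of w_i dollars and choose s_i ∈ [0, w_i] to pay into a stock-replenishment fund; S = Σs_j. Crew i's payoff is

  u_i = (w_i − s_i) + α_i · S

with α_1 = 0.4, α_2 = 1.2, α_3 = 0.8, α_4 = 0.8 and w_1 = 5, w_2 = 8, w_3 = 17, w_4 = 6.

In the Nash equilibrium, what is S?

8

∂u_i/∂s_i = α_i − 1, so crew i contributes w_i if α_i > 1, else 0.
α_i > 1 for i ∈ {2}; NE contributions (0, 8, 0, 0), S = 8.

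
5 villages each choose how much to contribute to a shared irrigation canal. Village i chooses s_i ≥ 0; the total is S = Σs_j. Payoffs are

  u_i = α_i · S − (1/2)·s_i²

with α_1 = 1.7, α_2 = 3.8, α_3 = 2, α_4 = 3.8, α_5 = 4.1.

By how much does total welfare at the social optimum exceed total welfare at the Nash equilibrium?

Village i's FOC: ∂u_i/∂s_i = α_i − s_i = 0, so s_i* = α_i.
NE contributions = (1.7, 3.8, 2, 3.8, 4.1); S = 15.4.
W^NE = (Σα)·S − ½Σα_i² = 15.4² − ½·52.58 = 210.87.
Planner sets s_i = Σα_j = 15.4 for every i, so S^SO = 5·15.4 = 77.
W^SO = (Σα)·S^SO − ½·5·(Σα)² = (5/2)·15.4² = 592.9.
Deadweight loss = W^SO − W^NE = 382.03.

382.03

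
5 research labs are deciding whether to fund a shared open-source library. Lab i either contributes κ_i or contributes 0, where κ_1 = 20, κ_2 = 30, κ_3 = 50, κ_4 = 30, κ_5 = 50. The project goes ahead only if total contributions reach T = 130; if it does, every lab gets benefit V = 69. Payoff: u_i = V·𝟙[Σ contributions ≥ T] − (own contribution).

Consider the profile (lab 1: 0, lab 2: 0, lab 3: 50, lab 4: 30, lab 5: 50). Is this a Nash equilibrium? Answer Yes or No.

Yes

Total = 130 ≥ 130: provided.
Lab 1 (pledges 0, payoff 69): pledging 20 → total 150, payoff 49. No gain.
Lab 2 (pledges 0, payoff 69): pledging 30 → total 160, payoff 39. No gain.
Lab 3 (pledges 50, payoff 19): dropping to 0 → total 80, payoff 0. No gain.
Lab 4 (pledges 30, payoff 39): dropping to 0 → total 100, payoff 0. No gain.
Lab 5 (pledges 50, payoff 19): dropping to 0 → total 80, payoff 0. No gain.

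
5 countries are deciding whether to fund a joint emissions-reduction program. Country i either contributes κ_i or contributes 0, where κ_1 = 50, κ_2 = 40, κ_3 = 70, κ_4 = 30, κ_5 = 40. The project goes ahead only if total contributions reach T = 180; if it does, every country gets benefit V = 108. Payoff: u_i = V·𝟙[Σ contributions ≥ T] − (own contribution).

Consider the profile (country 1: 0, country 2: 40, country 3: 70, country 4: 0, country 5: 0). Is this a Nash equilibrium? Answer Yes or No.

Total = 110 < 180: not provided.
Country 1 (pledges 0, payoff 0): pledging 50 → total 160, payoff -50. No gain.
Country 2 (pledges 40, payoff -40): dropping to 0 → total 70, payoff 0. Profitable deviation.

No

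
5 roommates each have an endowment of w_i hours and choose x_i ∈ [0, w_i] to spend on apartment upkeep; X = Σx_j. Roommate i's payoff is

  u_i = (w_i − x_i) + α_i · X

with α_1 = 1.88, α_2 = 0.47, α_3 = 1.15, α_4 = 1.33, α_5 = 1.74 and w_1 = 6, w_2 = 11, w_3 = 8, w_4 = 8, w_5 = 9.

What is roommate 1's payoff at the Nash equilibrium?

∂u_i/∂x_i = α_i − 1, so roommate i contributes w_i if α_i > 1, else 0.
α_i > 1 for i ∈ {1, 3, 4, 5}; NE contributions (6, 0, 8, 8, 9), X = 31.
u_1 = (6 − 6) + 1.88·31 = 58.28.

58.28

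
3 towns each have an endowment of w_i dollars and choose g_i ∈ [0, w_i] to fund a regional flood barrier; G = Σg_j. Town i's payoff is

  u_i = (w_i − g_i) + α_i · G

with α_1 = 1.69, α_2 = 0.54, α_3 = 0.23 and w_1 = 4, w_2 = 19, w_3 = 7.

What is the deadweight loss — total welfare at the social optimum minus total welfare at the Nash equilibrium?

∂u_i/∂g_i = α_i − 1, so town i contributes w_i if α_i > 1, else 0.
α_i > 1 for i ∈ {1}; NE contributions (4, 0, 0), G = 4.
W^NE = Σw_i − G^NE + (Σα_i)·G^NE = 30 + 1.46·4 = 35.84.
Planner: ∂(Σu_j)/∂g_i = Σα_j − 1 = 1.46 > 0, so everyone contributes w_i; G^SO = 30, W^SO = 30 + 1.46·30 = 73.8.
Deadweight loss = 37.96.

37.96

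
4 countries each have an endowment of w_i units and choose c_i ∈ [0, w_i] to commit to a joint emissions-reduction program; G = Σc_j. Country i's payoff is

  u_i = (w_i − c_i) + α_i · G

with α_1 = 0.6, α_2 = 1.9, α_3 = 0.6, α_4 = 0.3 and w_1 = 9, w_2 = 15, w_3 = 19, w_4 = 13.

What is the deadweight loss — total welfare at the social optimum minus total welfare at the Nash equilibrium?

98.4

∂u_i/∂c_i = α_i − 1, so country i contributes w_i if α_i > 1, else 0.
α_i > 1 for i ∈ {2}; NE contributions (0, 15, 0, 0), G = 15.
W^NE = Σw_i − G^NE + (Σα_i)·G^NE = 56 + 2.4·15 = 92.
Planner: ∂(Σu_j)/∂c_i = Σα_j − 1 = 2.4 > 0, so everyone contributes w_i; G^SO = 56, W^SO = 56 + 2.4·56 = 190.4.
Deadweight loss = 98.4.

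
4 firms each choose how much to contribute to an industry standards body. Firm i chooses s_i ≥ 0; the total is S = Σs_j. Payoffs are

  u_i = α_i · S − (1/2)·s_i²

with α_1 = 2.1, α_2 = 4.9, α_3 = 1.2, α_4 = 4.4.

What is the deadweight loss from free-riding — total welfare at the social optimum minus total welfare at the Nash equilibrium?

Firm i's FOC: ∂u_i/∂s_i = α_i − s_i = 0, so s_i* = α_i.
NE contributions = (2.1, 4.9, 1.2, 4.4); S = 12.6.
W^NE = (Σα)·S − ½Σα_i² = 12.6² − ½·49.22 = 134.15.
Planner sets s_i = Σα_j = 12.6 for every i, so S^SO = 4·12.6 = 50.4.
W^SO = (Σα)·S^SO − ½·4·(Σα)² = (4/2)·12.6² = 317.52.
Deadweight loss = W^SO − W^NE = 183.37.

183.37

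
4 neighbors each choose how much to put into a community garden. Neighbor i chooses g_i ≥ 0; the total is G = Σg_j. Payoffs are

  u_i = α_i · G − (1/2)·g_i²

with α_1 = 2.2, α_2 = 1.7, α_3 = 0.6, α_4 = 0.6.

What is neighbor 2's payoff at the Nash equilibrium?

Neighbor i's FOC: ∂u_i/∂g_i = α_i − g_i = 0, so g_i* = α_i.
NE contributions = (2.2, 1.7, 0.6, 0.6); G = 5.1.
u_2 = α_2·G − ½·(g_2)² = 1.7·5.1 − ½·1.7² = 7.225.

7.225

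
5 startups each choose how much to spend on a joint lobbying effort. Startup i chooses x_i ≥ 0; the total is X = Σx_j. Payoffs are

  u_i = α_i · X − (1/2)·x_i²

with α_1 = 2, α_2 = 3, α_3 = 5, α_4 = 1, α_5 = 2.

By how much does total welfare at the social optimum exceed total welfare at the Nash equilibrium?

275

Startup i's FOC: ∂u_i/∂x_i = α_i − x_i = 0, so x_i* = α_i.
NE contributions = (2, 3, 5, 1, 2); X = 13.
W^NE = (Σα)·X − ½Σα_i² = 13² − ½·43 = 147.5.
Planner sets x_i = Σα_j = 13 for every i, so X^SO = 5·13 = 65.
W^SO = (Σα)·X^SO − ½·5·(Σα)² = (5/2)·13² = 422.5.
Deadweight loss = W^SO − W^NE = 275.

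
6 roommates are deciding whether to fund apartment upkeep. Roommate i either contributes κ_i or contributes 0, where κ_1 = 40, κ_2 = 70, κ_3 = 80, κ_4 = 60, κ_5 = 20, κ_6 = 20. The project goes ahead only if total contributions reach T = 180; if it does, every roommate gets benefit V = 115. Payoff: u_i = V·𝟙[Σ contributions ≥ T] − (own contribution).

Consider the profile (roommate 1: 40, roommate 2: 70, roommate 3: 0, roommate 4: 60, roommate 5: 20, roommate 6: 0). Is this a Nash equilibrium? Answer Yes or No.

Yes

Total = 190 ≥ 180: provided.
Roommate 1 (pledges 40, payoff 75): dropping to 0 → total 150, payoff 0. No gain.
Roommate 2 (pledges 70, payoff 45): dropping to 0 → total 120, payoff 0. No gain.
Roommate 3 (pledges 0, payoff 115): pledging 80 → total 270, payoff 35. No gain.
Roommate 4 (pledges 60, payoff 55): dropping to 0 → total 130, payoff 0. No gain.
Roommate 5 (pledges 20, payoff 95): dropping to 0 → total 170, payoff 0. No gain.
Roommate 6 (pledges 0, payoff 115): pledging 20 → total 210, payoff 95. No gain.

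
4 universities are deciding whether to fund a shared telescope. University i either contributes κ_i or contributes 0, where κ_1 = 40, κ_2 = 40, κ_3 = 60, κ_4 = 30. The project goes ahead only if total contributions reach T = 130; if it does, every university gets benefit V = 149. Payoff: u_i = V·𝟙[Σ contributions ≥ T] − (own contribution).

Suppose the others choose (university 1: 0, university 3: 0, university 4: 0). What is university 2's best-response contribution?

Others' total = 0. Even contributing 40 gives 40 < 130: no benefit either way.
Best response: 0.

0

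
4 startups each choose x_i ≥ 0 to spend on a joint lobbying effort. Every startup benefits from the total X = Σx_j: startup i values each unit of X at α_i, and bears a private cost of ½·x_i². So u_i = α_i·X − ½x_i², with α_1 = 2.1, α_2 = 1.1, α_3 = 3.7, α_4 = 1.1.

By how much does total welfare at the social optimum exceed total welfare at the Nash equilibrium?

74.26

Startup i's FOC: ∂u_i/∂x_i = α_i − x_i = 0, so x_i* = α_i.
NE contributions = (2.1, 1.1, 3.7, 1.1); X = 8.
W^NE = (Σα)·X − ½Σα_i² = 8² − ½·20.52 = 53.74.
Planner sets x_i = Σα_j = 8 for every i, so X^SO = 4·8 = 32.
W^SO = (Σα)·X^SO − ½·4·(Σα)² = (4/2)·8² = 128.
Deadweight loss = W^SO − W^NE = 74.26.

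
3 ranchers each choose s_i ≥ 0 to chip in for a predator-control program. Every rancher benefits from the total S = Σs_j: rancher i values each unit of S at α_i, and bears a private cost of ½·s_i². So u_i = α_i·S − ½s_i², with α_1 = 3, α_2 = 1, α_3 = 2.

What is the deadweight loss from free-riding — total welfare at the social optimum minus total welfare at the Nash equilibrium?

Rancher i's FOC: ∂u_i/∂s_i = α_i − s_i = 0, so s_i* = α_i.
NE contributions = (3, 1, 2); S = 6.
W^NE = (Σα)·S − ½Σα_i² = 6² − ½·14 = 29.
Planner sets s_i = Σα_j = 6 for every i, so S^SO = 3·6 = 18.
W^SO = (Σα)·S^SO − ½·3·(Σα)² = (3/2)·6² = 54.
Deadweight loss = W^SO − W^NE = 25.

25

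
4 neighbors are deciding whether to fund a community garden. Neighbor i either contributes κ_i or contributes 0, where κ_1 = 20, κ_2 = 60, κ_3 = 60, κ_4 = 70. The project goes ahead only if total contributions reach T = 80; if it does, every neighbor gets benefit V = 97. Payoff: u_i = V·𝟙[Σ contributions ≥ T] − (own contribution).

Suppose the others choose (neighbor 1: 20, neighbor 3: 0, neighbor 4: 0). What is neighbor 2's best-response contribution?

Others' total = 20. Contributing 60 brings total to 80 ≥ 80: gain V − κ_2 = 37.
Best response: 60.

60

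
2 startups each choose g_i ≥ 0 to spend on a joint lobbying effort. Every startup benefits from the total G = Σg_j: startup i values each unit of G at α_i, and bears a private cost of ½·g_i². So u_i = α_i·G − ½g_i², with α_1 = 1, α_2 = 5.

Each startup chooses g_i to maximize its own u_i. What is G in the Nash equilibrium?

6

Startup i's FOC: ∂u_i/∂g_i = α_i − g_i = 0, so g_i* = α_i.
NE contributions = (1, 5); G = 6.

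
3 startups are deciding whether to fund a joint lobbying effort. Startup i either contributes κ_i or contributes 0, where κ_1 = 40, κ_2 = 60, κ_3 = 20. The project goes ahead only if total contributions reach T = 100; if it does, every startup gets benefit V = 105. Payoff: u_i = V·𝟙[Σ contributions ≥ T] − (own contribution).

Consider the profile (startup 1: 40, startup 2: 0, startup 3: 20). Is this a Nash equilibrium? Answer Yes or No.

Total = 60 < 100: not provided.
Startup 1 (pledges 40, payoff -40): dropping to 0 → total 20, payoff 0. Profitable deviation.

No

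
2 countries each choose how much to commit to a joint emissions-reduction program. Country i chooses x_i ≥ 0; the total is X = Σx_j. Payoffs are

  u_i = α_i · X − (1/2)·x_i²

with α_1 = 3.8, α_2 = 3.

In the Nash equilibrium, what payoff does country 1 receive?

Country i's FOC: ∂u_i/∂x_i = α_i − x_i = 0, so x_i* = α_i.
NE contributions = (3.8, 3); X = 6.8.
u_1 = α_1·X − ½·(x_1)² = 3.8·6.8 − ½·3.8² = 18.62.

18.62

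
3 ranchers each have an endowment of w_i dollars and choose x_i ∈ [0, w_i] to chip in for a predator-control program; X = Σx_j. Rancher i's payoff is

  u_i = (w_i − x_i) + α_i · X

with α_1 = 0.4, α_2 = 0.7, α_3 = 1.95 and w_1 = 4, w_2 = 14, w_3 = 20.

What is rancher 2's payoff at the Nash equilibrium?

∂u_i/∂x_i = α_i − 1, so rancher i contributes w_i if α_i > 1, else 0.
α_i > 1 for i ∈ {3}; NE contributions (0, 0, 20), X = 20.
u_2 = (14 − 0) + 0.7·20 = 28.

28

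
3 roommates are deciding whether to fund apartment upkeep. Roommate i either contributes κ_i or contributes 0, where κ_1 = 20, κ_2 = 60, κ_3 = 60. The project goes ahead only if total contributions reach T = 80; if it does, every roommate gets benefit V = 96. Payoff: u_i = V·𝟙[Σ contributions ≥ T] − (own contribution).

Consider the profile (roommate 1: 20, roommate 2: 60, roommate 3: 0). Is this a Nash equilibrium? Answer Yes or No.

Yes

Total = 80 ≥ 80: provided.
Roommate 1 (pledges 20, payoff 76): dropping to 0 → total 60, payoff 0. No gain.
Roommate 2 (pledges 60, payoff 36): dropping to 0 → total 20, payoff 0. No gain.
Roommate 3 (pledges 0, payoff 96): pledging 60 → total 140, payoff 36. No gain.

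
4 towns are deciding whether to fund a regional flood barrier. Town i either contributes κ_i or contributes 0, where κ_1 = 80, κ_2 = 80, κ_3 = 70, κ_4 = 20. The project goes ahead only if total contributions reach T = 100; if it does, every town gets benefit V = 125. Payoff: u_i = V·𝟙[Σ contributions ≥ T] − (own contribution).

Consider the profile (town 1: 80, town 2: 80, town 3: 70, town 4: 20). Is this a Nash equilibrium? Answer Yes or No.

Total = 250 ≥ 100: provided.
Town 1 (pledges 80, payoff 45): dropping to 0 → total 170, payoff 125. Profitable deviation.

No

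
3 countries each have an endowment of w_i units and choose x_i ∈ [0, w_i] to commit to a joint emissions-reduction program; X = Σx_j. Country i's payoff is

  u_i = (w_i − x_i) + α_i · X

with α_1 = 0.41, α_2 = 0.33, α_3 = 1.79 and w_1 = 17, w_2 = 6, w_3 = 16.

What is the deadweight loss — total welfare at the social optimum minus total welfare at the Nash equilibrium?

35.19

∂u_i/∂x_i = α_i − 1, so country i contributes w_i if α_i > 1, else 0.
α_i > 1 for i ∈ {3}; NE contributions (0, 0, 16), X = 16.
W^NE = Σw_i − X^NE + (Σα_i)·X^NE = 39 + 1.53·16 = 63.48.
Planner: ∂(Σu_j)/∂x_i = Σα_j − 1 = 1.53 > 0, so everyone contributes w_i; X^SO = 39, W^SO = 39 + 1.53·39 = 98.67.
Deadweight loss = 35.19.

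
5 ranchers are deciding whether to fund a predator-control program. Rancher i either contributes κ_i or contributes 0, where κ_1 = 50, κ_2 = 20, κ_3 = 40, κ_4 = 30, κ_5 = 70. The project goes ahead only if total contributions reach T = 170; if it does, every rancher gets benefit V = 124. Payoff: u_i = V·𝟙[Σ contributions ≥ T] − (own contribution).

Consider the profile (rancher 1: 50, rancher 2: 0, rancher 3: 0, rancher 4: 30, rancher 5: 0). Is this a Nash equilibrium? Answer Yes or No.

No

Total = 80 < 170: not provided.
Rancher 1 (pledges 50, payoff -50): dropping to 0 → total 30, payoff 0. Profitable deviation.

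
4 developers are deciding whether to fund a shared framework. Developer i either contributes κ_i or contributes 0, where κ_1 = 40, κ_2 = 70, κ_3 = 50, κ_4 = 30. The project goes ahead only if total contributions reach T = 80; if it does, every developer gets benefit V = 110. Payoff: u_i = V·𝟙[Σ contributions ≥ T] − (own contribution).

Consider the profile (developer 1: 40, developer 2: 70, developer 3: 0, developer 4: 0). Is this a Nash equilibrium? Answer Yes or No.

Total = 110 ≥ 80: provided.
Developer 1 (pledges 40, payoff 70): dropping to 0 → total 70, payoff 0. No gain.
Developer 2 (pledges 70, payoff 40): dropping to 0 → total 40, payoff 0. No gain.
Developer 3 (pledges 0, payoff 110): pledging 50 → total 160, payoff 60. No gain.
Developer 4 (pledges 0, payoff 110): pledging 30 → total 140, payoff 80. No gain.

Yes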